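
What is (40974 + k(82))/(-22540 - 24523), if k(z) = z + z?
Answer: -41138/47063 ≈ -0.87410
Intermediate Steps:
k(z) = 2*z
(40974 + k(82))/(-22540 - 24523) = (40974 + 2*82)/(-22540 - 24523) = (40974 + 164)/(-47063) = 41138*(-1/47063) = -41138/47063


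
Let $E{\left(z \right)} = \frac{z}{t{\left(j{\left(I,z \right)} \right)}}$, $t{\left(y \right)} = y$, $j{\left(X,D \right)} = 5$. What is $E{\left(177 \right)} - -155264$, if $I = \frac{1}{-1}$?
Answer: $\frac{776497}{5} \approx 1.553 \cdot 10^{5}$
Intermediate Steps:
$I = -1$
$E{\left(z \right)} = \frac{z}{5}$
$E{\left(177 \right)} - -155264 = \frac{1}{5} \cdot 177 - -155264 = \frac{177}{5} + 155264 = \frac{776497}{5}$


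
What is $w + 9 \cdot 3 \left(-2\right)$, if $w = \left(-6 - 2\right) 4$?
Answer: $-86$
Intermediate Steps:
$w = -32$ ($w = \left(-8\right) 4 = -32$)
$w + 9 \cdot 3 \left(-2\right) = -32 + 9 \cdot 3 \left(-2\right) = -32 + 9 \left(-6\right) = -32 - 54 = -86$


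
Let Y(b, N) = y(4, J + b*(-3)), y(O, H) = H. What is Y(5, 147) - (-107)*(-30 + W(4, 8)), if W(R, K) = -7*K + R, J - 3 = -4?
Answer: -8790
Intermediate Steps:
J = -1 (J = 3 - 4 = -1)
W(R, K) = R - 7*K
Y(b, N) = -1 - 3*b (Y(b, N) = -1 + b*(-3) = -1 - 3*b)
Y(5, 147) - (-107)*(-30 + W(4, 8)) = (-1 - 3*5) - (-107)*(-30 + (4 - 7*8)) = (-1 - 15) - (-107)*(-30 + (4 - 56)) = -16 - (-107)*(-30 - 52) = -16 - (-107)*(-82) = -16 - 1*8774 = -16 - 8774 = -8790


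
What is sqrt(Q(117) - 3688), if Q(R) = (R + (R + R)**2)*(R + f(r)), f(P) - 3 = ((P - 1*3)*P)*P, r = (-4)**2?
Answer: 4*sqrt(11824901) ≈ 13755.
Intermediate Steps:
r = 16
f(P) = 3 + P**2*(-3 + P) (f(P) = 3 + ((P - 1*3)*P)*P = 3 + ((P - 3)*P)*P = 3 + ((-3 + P)*P)*P = 3 + (P*(-3 + P))*P = 3 + P**2*(-3 + P))
Q(R) = (3331 + R)*(R + 4*R**2) (Q(R) = (R + (R + R)**2)*(R + (3 + 16**3 - 3*16**2)) = (R + (2*R)**2)*(R + (3 + 4096 - 3*256)) = (R + 4*R**2)*(R + (3 + 4096 - 768)) = (R + 4*R**2)*(R + 3331) = (R + 4*R**2)*(3331 + R) = (3331 + R)*(R + 4*R**2))
sqrt(Q(117) - 3688) = sqrt(117*(3331 + 4*117**2 + 13325*117) - 3688) = sqrt(117*(3331 + 4*13689 + 1559025) - 3688) = sqrt(117*(3331 + 54756 + 1559025) - 3688) = sqrt(117*1617112 - 3688) = sqrt(189202104 - 3688) = sqrt(189198416) = 4*sqrt(11824901)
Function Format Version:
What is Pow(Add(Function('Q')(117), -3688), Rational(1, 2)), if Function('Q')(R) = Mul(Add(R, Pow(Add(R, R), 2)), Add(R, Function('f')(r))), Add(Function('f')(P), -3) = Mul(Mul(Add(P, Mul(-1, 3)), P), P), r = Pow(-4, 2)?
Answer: Mul(4, Pow(11824901, Rational(1, 2))) ≈ 13755.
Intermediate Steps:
r = 16
Function('f')(P) = Add(3, Mul(Pow(P, 2), Add(-3, P))) (Function('f')(P) = Add(3, Mul(Mul(Add(P, Mul(-1, 3)), P), P)) = Add(3, Mul(Mul(Add(P, -3), P), P)) = Add(3, Mul(Mul(Add(-3, P), P), P)) = Add(3, Mul(Mul(P, Add(-3, P)), P)) = Add(3, Mul(Pow(P, 2), Add(-3, P))))
Function('Q')(R) = Mul(Add(3331, R), Add(R, Mul(4, Pow(R, 2)))) (Function('Q')(R) = Mul(Add(R, Pow(Add(R, R), 2)), Add(R, Add(3, Pow(16, 3), Mul(-3, Pow(16, 2))))) = Mul(Add(R, Pow(Mul(2, R), 2)), Add(R, Add(3, 4096, Mul(-3, 256)))) = Mul(Add(R, Mul(4, Pow(R, 2))), Add(R, Add(3, 4096, -768))) = Mul(Add(R, Mul(4, Pow(R, 2))), Add(R, 3331)) = Mul(Add(R, Mul(4, Pow(R, 2))), Add(3331, R)) = Mul(Add(3331, R), Add(R, Mul(4, Pow(R, 2)))))
Pow(Add(Function('Q')(117), -3688), Rational(1, 2)) = Pow(Add(Mul(117, Add(3331, Mul(4, Pow(117, 2)), Mul(13325, 117))), -3688), Rational(1, 2)) = Pow(Add(Mul(117, Add(3331, Mul(4, 13689), 1559025)), -3688), Rational(1, 2)) = Pow(Add(Mul(117, Add(3331, 54756, 1559025)), -3688), Rational(1, 2)) = Pow(Add(Mul(117, 1617112), -3688), Rational(1, 2)) = Pow(Add(189202104, -3688), Rational(1, 2)) = Pow(189198416, Rational(1, 2)) = Mul(4, Pow(11824901, Rational(1, 2)))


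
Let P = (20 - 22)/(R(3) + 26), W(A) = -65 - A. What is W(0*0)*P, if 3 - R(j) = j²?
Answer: 13/2 ≈ 6.5000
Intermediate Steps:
R(j) = 3 - j²
P = -⅒ (P = (20 - 22)/((3 - 1*3²) + 26) = -2/((3 - 1*9) + 26) = -2/((3 - 9) + 26) = -2/(-6 + 26) = -2/20 = -2*1/20 = -⅒ ≈ -0.10000)
W(0*0)*P = (-65 - 0*0)*(-⅒) = (-65 - 1*0)*(-⅒) = (-65 + 0)*(-⅒) = -65*(-⅒) = 13/2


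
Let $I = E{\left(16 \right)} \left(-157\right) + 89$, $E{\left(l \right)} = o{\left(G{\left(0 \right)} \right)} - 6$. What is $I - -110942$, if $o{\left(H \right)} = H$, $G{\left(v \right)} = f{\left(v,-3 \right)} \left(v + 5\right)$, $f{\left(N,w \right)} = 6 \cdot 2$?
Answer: $102553$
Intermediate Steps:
$f{\left(N,w \right)} = 12$
$G{\left(v \right)} = 60 + 12 v$ ($G{\left(v \right)} = 12 \left(v + 5\right) = 12 \left(5 + v\right) = 60 + 12 v$)
$E{\left(l \right)} = 54$ ($E{\left(l \right)} = \left(60 + 12 \cdot 0\right) - 6 = \left(60 + 0\right) - 6 = 60 - 6 = 54$)
$I = -8389$ ($I = 54 \left(-157\right) + 89 = -8478 + 89 = -8389$)
$I - -110942 = -8389 - -110942 = -8389 + 110942 = 102553$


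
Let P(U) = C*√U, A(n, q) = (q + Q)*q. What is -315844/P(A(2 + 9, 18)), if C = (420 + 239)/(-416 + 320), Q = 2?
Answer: 2526752*√10/3295 ≈ 2425.0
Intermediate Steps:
C = -659/96 (C = 659/(-96) = 659*(-1/96) = -659/96 ≈ -6.8646)
A(n, q) = q*(2 + q) (A(n, q) = (q + 2)*q = (2 + q)*q = q*(2 + q))
P(U) = -659*√U/96
-315844/P(A(2 + 9, 18)) = -315844*(-16*√2/(659*√(2 + 18))) = -315844*(-8*√10/3295) = -(-2526752)*√10/3295 = 2526752*√10/3295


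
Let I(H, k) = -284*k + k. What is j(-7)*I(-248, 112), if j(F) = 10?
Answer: -316960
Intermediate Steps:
I(H, k) = -283*k
j(-7)*I(-248, 112) = 10*(-283*112) = 10*(-31696) = -316960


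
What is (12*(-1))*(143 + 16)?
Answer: -1908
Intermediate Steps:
(12*(-1))*(143 + 16) = -12*159 = -1908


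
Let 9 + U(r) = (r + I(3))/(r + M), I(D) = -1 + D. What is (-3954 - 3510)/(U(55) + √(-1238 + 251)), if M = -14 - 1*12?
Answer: 14719008/290561 + 2092408*I*√987/290561 ≈ 50.657 + 226.24*I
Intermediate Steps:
M = -26 (M = -14 - 12 = -26)
U(r) = -9 + (2 + r)/(-26 + r) (U(r) = -9 + (r + (-1 + 3))/(r - 26) = -9 + (r + 2)/(-26 + r) = -9 + (2 + r)/(-26 + r))
(-3954 - 3510)/(U(55) + √(-1238 + 251)) = (-3954 - 3510)/(4*(59 - 2*55)/(-26 + 55) + √(-1238 + 251)) = -7464/(4*(59 - 110)/29 + √(-987)) = -7464/(4*(1/29)*(-51) + I*√987) = -7464/(-204/29 + I*√987)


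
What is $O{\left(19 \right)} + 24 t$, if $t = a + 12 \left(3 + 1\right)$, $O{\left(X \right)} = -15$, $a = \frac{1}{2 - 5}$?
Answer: $1129$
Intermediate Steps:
$a = - \frac{1}{3}$ ($a = \frac{1}{-3} = - \frac{1}{3} \approx -0.33333$)
$t = \frac{143}{3}$ ($t = - \frac{1}{3} + 12 \left(3 + 1\right) = - \frac{1}{3} + 12 \cdot 4 = - \frac{1}{3} + 48 = \frac{143}{3} \approx 47.667$)
$O{\left(19 \right)} + 24 t = -15 + 24 \cdot \frac{143}{3} = -15 + 1144 = 1129$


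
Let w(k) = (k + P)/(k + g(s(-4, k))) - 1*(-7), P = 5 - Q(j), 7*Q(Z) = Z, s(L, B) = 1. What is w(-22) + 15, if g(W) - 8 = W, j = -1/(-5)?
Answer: 10606/455 ≈ 23.310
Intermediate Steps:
j = ⅕ (j = -1*(-⅕) = ⅕ ≈ 0.20000)
g(W) = 8 + W
Q(Z) = Z/7
P = 174/35 (P = 5 - 1/(7*5) = 5 - 1*1/35 = 5 - 1/35 = 174/35 ≈ 4.9714)
w(k) = 7 + (174/35 + k)/(9 + k) (w(k) = (k + 174/35)/(k + (8 + 1)) - 1*(-7) = (174/35 + k)/(k + 9) + 7 = (174/35 + k)/(9 + k) + 7 = 7 + (174/35 + k)/(9 + k))
w(-22) + 15 = (2379 + 280*(-22))/(35*(9 - 22)) + 15 = (1/35)*(2379 - 6160)/(-13) + 15 = (1/35)*(-1/13)*(-3781) + 15 = 3781/455 + 15 = 10606/455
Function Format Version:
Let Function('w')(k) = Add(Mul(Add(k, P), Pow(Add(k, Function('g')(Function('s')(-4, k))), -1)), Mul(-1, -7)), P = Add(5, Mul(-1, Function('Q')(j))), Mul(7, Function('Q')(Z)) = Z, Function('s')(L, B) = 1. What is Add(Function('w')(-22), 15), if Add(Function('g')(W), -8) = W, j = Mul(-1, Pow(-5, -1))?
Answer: Rational(10606, 455) ≈ 23.310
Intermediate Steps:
j = Rational(1, 5) (j = Mul(-1, Rational(-1, 5)) = Rational(1, 5) ≈ 0.20000)
Function('g')(W) = Add(8, W)
Function('Q')(Z) = Mul(Rational(1, 7), Z)
P = Rational(174, 35) (P = Add(5, Mul(-1, Mul(Rational(1, 7), Rational(1, 5)))) = Add(5, Mul(-1, Rational(1, 35))) = Add(5, Rational(-1, 35)) = Rational(174, 35) ≈ 4.9714)
Function('w')(k) = Add(7, Mul(Pow(Add(9, k), -1), Add(Rational(174, 35), k))) (Function('w')(k) = Add(Mul(Add(k, Rational(174, 35)), Pow(Add(k, Add(8, 1)), -1)), Mul(-1, -7)) = Add(Mul(Add(Rational(174, 35), k), Pow(Add(k, 9), -1)), 7) = Add(Mul(Add(Rational(174, 35), k), Pow(Add(9, k), -1)), 7) = Add(Mul(Pow(Add(9, k), -1), Add(Rational(174, 35), k)), 7) = Add(7, Mul(Pow(Add(9, k), -1), Add(Rational(174, 35), k))))
Add(Function('w')(-22), 15) = Add(Mul(Rational(1, 35), Pow(Add(9, -22), -1), Add(2379, Mul(280, -22))), 15) = Add(Mul(Rational(1, 35), Pow(-13, -1), Add(2379, -6160)), 15) = Add(Mul(Rational(1, 35), Rational(-1, 13), -3781), 15) = Add(Rational(3781, 455), 15) = Rational(10606, 455)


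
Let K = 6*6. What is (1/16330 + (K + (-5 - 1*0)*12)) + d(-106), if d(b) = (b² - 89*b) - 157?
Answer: 334585371/16330 ≈ 20489.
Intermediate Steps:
K = 36
d(b) = -157 + b² - 89*b
(1/16330 + (K + (-5 - 1*0)*12)) + d(-106) = (1/16330 + (36 + (-5 - 1*0)*12)) + (-157 + (-106)² - 89*(-106)) = (1/16330 + (36 + (-5 + 0)*12)) + (-157 + 11236 + 9434) = (1/16330 + (36 - 5*12)) + 20513 = (1/16330 + (36 - 60)) + 20513 = (1/16330 - 24) + 20513 = -391919/16330 + 20513 = 334585371/16330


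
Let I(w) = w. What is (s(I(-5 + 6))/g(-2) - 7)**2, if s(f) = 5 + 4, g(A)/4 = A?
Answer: 4225/64 ≈ 66.016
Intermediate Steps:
g(A) = 4*A
s(f) = 9
(s(I(-5 + 6))/g(-2) - 7)**2 = (9/(4*(-2)) - 7)**2 = (9/(-8) - 7)**2 = (-1/8*9 - 7)**2 = (-9/8 - 7)**2 = (-65/8)**2 = 4225/64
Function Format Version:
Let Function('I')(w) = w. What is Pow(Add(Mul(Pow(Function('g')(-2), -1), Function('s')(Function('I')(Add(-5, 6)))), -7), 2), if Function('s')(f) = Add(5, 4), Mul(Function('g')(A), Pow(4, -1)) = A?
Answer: Rational(4225, 64) ≈ 66.016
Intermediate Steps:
Function('g')(A) = Mul(4, A)
Function('s')(f) = 9
Pow(Add(Mul(Pow(Function('g')(-2), -1), Function('s')(Function('I')(Add(-5, 6)))), -7), 2) = Pow(Add(Mul(Pow(Mul(4, -2), -1), 9), -7), 2) = Pow(Add(Mul(Pow(-8, -1), 9), -7), 2) = Pow(Add(Mul(Rational(-1, 8), 9), -7), 2) = Pow(Add(Rational(-9, 8), -7), 2) = Pow(Rational(-65, 8), 2) = Rational(4225, 64)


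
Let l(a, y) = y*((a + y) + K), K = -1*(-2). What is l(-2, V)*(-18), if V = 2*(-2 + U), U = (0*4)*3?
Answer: -288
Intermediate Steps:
K = 2
U = 0 (U = 0*3 = 0)
V = -4 (V = 2*(-2 + 0) = 2*(-2) = -4)
l(a, y) = y*(2 + a + y) (l(a, y) = y*((a + y) + 2) = y*(2 + a + y))
l(-2, V)*(-18) = -4*(2 - 2 - 4)*(-18) = -4*(-4)*(-18) = 16*(-18) = -288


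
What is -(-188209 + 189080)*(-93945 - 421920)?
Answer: 449318415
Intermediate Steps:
-(-188209 + 189080)*(-93945 - 421920) = -871*(-515865) = -1*(-449318415) = 449318415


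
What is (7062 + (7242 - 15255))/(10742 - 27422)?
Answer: 317/5560 ≈ 0.057014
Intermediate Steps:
(7062 + (7242 - 15255))/(10742 - 27422) = (7062 - 8013)/(-16680) = -951*(-1/16680) = 317/5560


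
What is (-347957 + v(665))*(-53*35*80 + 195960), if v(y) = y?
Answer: -16517207520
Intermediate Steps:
(-347957 + v(665))*(-53*35*80 + 195960) = (-347957 + 665)*(-53*35*80 + 195960) = -347292*(-1855*80 + 195960) = -347292*(-148400 + 195960) = -347292*47560 = -16517207520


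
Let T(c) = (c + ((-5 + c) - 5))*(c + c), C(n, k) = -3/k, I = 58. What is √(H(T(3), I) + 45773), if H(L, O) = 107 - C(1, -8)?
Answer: √734074/4 ≈ 214.20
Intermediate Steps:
T(c) = 2*c*(-10 + 2*c) (T(c) = (c + (-10 + c))*(2*c) = (-10 + 2*c)*(2*c) = 2*c*(-10 + 2*c))
H(L, O) = 853/8 (H(L, O) = 107 - (-3)/(-8) = 107 - (-3)*(-1)/8 = 107 - 1*3/8 = 107 - 3/8 = 853/8)
√(H(T(3), I) + 45773) = √(853/8 + 45773) = √(367037/8) = √734074/4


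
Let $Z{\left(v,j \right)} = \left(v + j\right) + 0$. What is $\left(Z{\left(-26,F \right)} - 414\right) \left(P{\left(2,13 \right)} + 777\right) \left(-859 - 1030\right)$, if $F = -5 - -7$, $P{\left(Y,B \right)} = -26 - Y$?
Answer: $619709118$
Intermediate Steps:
$F = 2$ ($F = -5 + 7 = 2$)
$Z{\left(v,j \right)} = j + v$ ($Z{\left(v,j \right)} = \left(j + v\right) + 0 = j + v$)
$\left(Z{\left(-26,F \right)} - 414\right) \left(P{\left(2,13 \right)} + 777\right) \left(-859 - 1030\right) = \left(\left(2 - 26\right) - 414\right) \left(\left(-26 - 2\right) + 777\right) \left(-859 - 1030\right) = \left(-24 - 414\right) \left(\left(-26 - 2\right) + 777\right) \left(-1889\right) = - 438 \left(-28 + 777\right) \left(-1889\right) = \left(-438\right) 749 \left(-1889\right) = \left(-328062\right) \left(-1889\right) = 619709118$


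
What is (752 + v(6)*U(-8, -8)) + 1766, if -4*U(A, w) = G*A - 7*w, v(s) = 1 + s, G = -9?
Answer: 2294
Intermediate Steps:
U(A, w) = 7*w/4 + 9*A/4 (U(A, w) = -(-9*A - 7*w)/4 = 7*w/4 + 9*A/4)
(752 + v(6)*U(-8, -8)) + 1766 = (752 + (1 + 6)*((7/4)*(-8) + (9/4)*(-8))) + 1766 = (752 + 7*(-14 - 18)) + 1766 = (752 + 7*(-32)) + 1766 = (752 - 224) + 1766 = 528 + 1766 = 2294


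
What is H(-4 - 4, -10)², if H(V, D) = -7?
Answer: 49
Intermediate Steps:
H(-4 - 4, -10)² = (-7)² = 49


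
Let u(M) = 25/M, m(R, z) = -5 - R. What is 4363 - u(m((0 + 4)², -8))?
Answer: 91648/21 ≈ 4364.2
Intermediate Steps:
4363 - u(m((0 + 4)², -8)) = 4363 - 25/(-5 - (0 + 4)²) = 4363 - 25/(-5 - 1*4²) = 4363 - 25/(-5 - 1*16) = 4363 - 25/(-5 - 16) = 4363 - 25/(-21) = 4363 - 25*(-1)/21 = 4363 - 1*(-25/21) = 4363 + 25/21 = 91648/21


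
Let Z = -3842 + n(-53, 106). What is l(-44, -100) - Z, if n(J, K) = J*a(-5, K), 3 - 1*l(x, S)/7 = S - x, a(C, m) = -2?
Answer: 4149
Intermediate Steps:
l(x, S) = 21 - 7*S + 7*x (l(x, S) = 21 - 7*(S - x) = 21 + (-7*S + 7*x) = 21 - 7*S + 7*x)
n(J, K) = -2*J (n(J, K) = J*(-2) = -2*J)
Z = -3736 (Z = -3842 - 2*(-53) = -3842 + 106 = -3736)
l(-44, -100) - Z = (21 - 7*(-100) + 7*(-44)) - 1*(-3736) = (21 + 700 - 308) + 3736 = 413 + 3736 = 4149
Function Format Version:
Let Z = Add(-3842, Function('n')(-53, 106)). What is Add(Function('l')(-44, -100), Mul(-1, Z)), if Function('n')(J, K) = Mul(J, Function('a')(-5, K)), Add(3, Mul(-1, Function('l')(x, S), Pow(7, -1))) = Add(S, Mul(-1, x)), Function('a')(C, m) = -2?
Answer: 4149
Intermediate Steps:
Function('l')(x, S) = Add(21, Mul(-7, S), Mul(7, x)) (Function('l')(x, S) = Add(21, Mul(-7, Add(S, Mul(-1, x)))) = Add(21, Add(Mul(-7, S), Mul(7, x))) = Add(21, Mul(-7, S), Mul(7, x)))
Function('n')(J, K) = Mul(-2, J) (Function('n')(J, K) = Mul(J, -2) = Mul(-2, J))
Z = -3736 (Z = Add(-3842, Mul(-2, -53)) = Add(-3842, 106) = -3736)
Add(Function('l')(-44, -100), Mul(-1, Z)) = Add(Add(21, Mul(-7, -100), Mul(7, -44)), Mul(-1, -3736)) = Add(Add(21, 700, -308), 3736) = Add(413, 3736) = 4149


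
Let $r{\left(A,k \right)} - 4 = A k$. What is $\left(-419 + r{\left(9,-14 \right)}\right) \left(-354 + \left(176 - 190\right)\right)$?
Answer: $199088$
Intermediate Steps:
$r{\left(A,k \right)} = 4 + A k$
$\left(-419 + r{\left(9,-14 \right)}\right) \left(-354 + \left(176 - 190\right)\right) = \left(-419 + \left(4 + 9 \left(-14\right)\right)\right) \left(-354 + \left(176 - 190\right)\right) = \left(-419 + \left(4 - 126\right)\right) \left(-354 + \left(176 - 190\right)\right) = \left(-419 - 122\right) \left(-354 - 14\right) = \left(-541\right) \left(-368\right) = 199088$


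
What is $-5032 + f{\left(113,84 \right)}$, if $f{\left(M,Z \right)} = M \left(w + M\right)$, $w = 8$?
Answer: $8641$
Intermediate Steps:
$f{\left(M,Z \right)} = M \left(8 + M\right)$
$-5032 + f{\left(113,84 \right)} = -5032 + 113 \left(8 + 113\right) = -5032 + 113 \cdot 121 = -5032 + 13673 = 8641$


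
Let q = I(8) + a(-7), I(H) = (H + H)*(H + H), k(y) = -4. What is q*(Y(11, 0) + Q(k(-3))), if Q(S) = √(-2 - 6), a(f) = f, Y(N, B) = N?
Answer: 2739 + 498*I*√2 ≈ 2739.0 + 704.28*I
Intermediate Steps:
I(H) = 4*H² (I(H) = (2*H)*(2*H) = 4*H²)
Q(S) = 2*I*√2 (Q(S) = √(-8) = 2*I*√2)
q = 249 (q = 4*8² - 7 = 4*64 - 7 = 256 - 7 = 249)
q*(Y(11, 0) + Q(k(-3))) = 249*(11 + 2*I*√2) = 2739 + 498*I*√2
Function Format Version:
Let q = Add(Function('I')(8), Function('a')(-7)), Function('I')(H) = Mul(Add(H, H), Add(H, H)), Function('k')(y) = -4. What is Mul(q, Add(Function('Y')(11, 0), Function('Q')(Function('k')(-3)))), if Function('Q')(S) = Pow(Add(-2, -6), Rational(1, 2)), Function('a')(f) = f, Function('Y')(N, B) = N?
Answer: Add(2739, Mul(498, I, Pow(2, Rational(1, 2)))) ≈ Add(2739.0, Mul(704.28, I))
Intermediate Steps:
Function('I')(H) = Mul(4, Pow(H, 2)) (Function('I')(H) = Mul(Mul(2, H), Mul(2, H)) = Mul(4, Pow(H, 2)))
Function('Q')(S) = Mul(2, I, Pow(2, Rational(1, 2))) (Function('Q')(S) = Pow(-8, Rational(1, 2)) = Mul(2, I, Pow(2, Rational(1, 2))))
q = 249 (q = Add(Mul(4, Pow(8, 2)), -7) = Add(Mul(4, 64), -7) = Add(256, -7) = 249)
Mul(q, Add(Function('Y')(11, 0), Function('Q')(Function('k')(-3)))) = Mul(249, Add(11, Mul(2, I, Pow(2, Rational(1, 2))))) = Add(2739, Mul(498, I, Pow(2, Rational(1, 2))))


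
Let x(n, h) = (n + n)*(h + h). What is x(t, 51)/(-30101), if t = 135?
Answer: -27540/30101 ≈ -0.91492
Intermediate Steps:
x(n, h) = 4*h*n (x(n, h) = (2*n)*(2*h) = 4*h*n)
x(t, 51)/(-30101) = (4*51*135)/(-30101) = 27540*(-1/30101) = -27540/30101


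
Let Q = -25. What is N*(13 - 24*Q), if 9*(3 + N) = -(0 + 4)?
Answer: -19003/9 ≈ -2111.4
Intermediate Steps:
N = -31/9 (N = -3 + (-(0 + 4))/9 = -3 + (-1*4)/9 = -3 + (⅑)*(-4) = -3 - 4/9 = -31/9 ≈ -3.4444)
N*(13 - 24*Q) = -31*(13 - 24*(-25))/9 = -31*(13 + 600)/9 = -31/9*613 = -19003/9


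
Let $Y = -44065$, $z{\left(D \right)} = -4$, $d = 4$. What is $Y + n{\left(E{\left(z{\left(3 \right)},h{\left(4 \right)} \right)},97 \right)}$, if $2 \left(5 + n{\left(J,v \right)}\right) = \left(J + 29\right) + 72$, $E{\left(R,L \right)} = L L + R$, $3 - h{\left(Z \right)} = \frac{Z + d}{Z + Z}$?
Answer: $- \frac{88039}{2} \approx -44020.0$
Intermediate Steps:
$h{\left(Z \right)} = 3 - \frac{4 + Z}{2 Z}$ ($h{\left(Z \right)} = 3 - \frac{Z + 4}{Z + Z} = 3 - \frac{4 + Z}{2 Z}$)
$E{\left(R,L \right)} = R + L^{2}$ ($E{\left(R,L \right)} = L^{2} + R = R + L^{2}$)
$n{\left(J,v \right)} = \frac{91}{2} + \frac{J}{2}$ ($n{\left(J,v \right)} = -5 + \frac{\left(J + 29\right) + 72}{2} = -5 + \frac{\left(29 + J\right) + 72}{2} = -5 + \frac{101 + J}{2} = -5 + \left(\frac{101}{2} + \frac{J}{2}\right) = \frac{91}{2} + \frac{J}{2}$)
$Y + n{\left(E{\left(z{\left(3 \right)},h{\left(4 \right)} \right)},97 \right)} = -44065 + \left(\frac{91}{2} + \frac{-4 + \left(\frac{5}{2} - \frac{2}{4}\right)^{2}}{2}\right) = -44065 + \left(\frac{91}{2} + \frac{-4 + \left(\frac{5}{2} - \frac{1}{2}\right)^{2}}{2}\right) = -44065 + \left(\frac{91}{2} + \frac{-4 + 2^{2}}{2}\right) = -44065 + \left(\frac{91}{2} + \frac{-4 + 4}{2}\right) = -44065 + \left(\frac{91}{2} + \frac{1}{2} \cdot 0\right) = -44065 + \left(\frac{91}{2} + 0\right) = -44065 + \frac{91}{2} = - \frac{88039}{2}$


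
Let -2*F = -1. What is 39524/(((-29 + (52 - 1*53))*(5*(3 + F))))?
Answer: -39524/525 ≈ -75.284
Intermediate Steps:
F = ½ (F = -½*(-1) = ½ ≈ 0.50000)
39524/(((-29 + (52 - 1*53))*(5*(3 + F)))) = 39524/(((-29 + (52 - 1*53))*(5*(3 + ½)))) = 39524/(((-29 + (52 - 53))*(5*(7/2)))) = 39524/(((-29 - 1)*(35/2))) = 39524/((-30*35/2)) = 39524/(-525) = 39524*(-1/525) = -39524/525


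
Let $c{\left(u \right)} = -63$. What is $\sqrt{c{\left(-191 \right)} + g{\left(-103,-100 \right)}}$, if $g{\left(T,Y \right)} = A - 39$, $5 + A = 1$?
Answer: $i \sqrt{106} \approx 10.296 i$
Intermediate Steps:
$A = -4$ ($A = -5 + 1 = -4$)
$g{\left(T,Y \right)} = -43$ ($g{\left(T,Y \right)} = -4 - 39 = -43$)
$\sqrt{c{\left(-191 \right)} + g{\left(-103,-100 \right)}} = \sqrt{-63 - 43} = \sqrt{-106} = i \sqrt{106}$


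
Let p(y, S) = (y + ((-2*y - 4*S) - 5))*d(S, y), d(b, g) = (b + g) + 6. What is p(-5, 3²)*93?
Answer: -33480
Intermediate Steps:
d(b, g) = 6 + b + g
p(y, S) = (-5 - y - 4*S)*(6 + S + y) (p(y, S) = (y + ((-2*y - 4*S) - 5))*(6 + S + y) = (y + ((-4*S - 2*y) - 5))*(6 + S + y) = (y + (-5 - 4*S - 2*y))*(6 + S + y) = (-5 - y - 4*S)*(6 + S + y))
p(-5, 3²)*93 = -(5 - 5 + 4*3²)*(6 + 3² - 5)*93 = -(5 - 5 + 4*9)*(6 + 9 - 5)*93 = -1*(5 - 5 + 36)*10*93 = -1*36*10*93 = -360*93 = -33480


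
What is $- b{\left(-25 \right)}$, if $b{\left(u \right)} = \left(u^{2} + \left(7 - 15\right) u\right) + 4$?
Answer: $-829$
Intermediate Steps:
$b{\left(u \right)} = 4 + u^{2} - 8 u$ ($b{\left(u \right)} = \left(u^{2} - 8 u\right) + 4 = 4 + u^{2} - 8 u$)
$- b{\left(-25 \right)} = - (4 + \left(-25\right)^{2} - -200) = - (4 + 625 + 200) = \left(-1\right) 829 = -829$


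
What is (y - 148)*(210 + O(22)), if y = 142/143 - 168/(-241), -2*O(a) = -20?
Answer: -100845560/3133 ≈ -32188.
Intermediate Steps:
O(a) = 10 (O(a) = -½*(-20) = 10)
y = 58246/34463 (y = 142*(1/143) - 168*(-1/241) = 142/143 + 168/241 = 58246/34463 ≈ 1.6901)
(y - 148)*(210 + O(22)) = (58246/34463 - 148)*(210 + 10) = -5042278/34463*220 = -100845560/3133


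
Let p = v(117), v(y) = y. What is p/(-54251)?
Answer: -117/54251 ≈ -0.0021566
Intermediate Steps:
p = 117
p/(-54251) = 117/(-54251) = 117*(-1/54251) = -117/54251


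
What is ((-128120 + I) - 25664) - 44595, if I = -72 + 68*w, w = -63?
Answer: -202735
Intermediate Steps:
I = -4356 (I = -72 + 68*(-63) = -72 - 4284 = -4356)
((-128120 + I) - 25664) - 44595 = ((-128120 - 4356) - 25664) - 44595 = (-132476 - 25664) - 44595 = -158140 - 44595 = -202735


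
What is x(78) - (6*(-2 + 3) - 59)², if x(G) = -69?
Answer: -2878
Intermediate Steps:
x(78) - (6*(-2 + 3) - 59)² = -69 - (6*(-2 + 3) - 59)² = -69 - (6*1 - 59)² = -69 - (6 - 59)² = -69 - 1*(-53)² = -69 - 1*2809 = -69 - 2809 = -2878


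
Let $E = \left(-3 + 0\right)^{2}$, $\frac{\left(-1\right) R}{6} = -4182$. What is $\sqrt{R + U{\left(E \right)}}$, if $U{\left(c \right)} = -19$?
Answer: $\sqrt{25073} \approx 158.34$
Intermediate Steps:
$R = 25092$ ($R = \left(-6\right) \left(-4182\right) = 25092$)
$E = 9$ ($E = \left(-3\right)^{2} = 9$)
$\sqrt{R + U{\left(E \right)}} = \sqrt{25092 - 19} = \sqrt{25073}$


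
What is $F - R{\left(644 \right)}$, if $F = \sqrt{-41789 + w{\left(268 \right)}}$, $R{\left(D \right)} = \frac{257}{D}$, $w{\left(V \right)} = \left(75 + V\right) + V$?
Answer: $- \frac{257}{644} + i \sqrt{41178} \approx -0.39907 + 202.92 i$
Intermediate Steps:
$w{\left(V \right)} = 75 + 2 V$
$F = i \sqrt{41178}$ ($F = \sqrt{-41789 + \left(75 + 2 \cdot 268\right)} = \sqrt{-41789 + \left(75 + 536\right)} = \sqrt{-41789 + 611} = \sqrt{-41178} = i \sqrt{41178} \approx 202.92 i$)
$F - R{\left(644 \right)} = i \sqrt{41178} - \frac{257}{644} = - \frac{257}{644} + i \sqrt{41178}$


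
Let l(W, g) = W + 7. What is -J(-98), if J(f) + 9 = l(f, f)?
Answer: 100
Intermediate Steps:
l(W, g) = 7 + W
J(f) = -2 + f (J(f) = -9 + (7 + f) = -2 + f)
-J(-98) = -(-2 - 98) = -1*(-100) = 100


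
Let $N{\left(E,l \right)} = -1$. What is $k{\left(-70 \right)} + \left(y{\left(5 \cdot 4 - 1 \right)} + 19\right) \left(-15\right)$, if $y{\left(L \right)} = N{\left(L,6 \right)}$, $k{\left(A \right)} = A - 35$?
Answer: $-375$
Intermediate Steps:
$k{\left(A \right)} = -35 + A$
$y{\left(L \right)} = -1$
$k{\left(-70 \right)} + \left(y{\left(5 \cdot 4 - 1 \right)} + 19\right) \left(-15\right) = \left(-35 - 70\right) + \left(-1 + 19\right) \left(-15\right) = -105 + 18 \left(-15\right) = -105 - 270 = -375$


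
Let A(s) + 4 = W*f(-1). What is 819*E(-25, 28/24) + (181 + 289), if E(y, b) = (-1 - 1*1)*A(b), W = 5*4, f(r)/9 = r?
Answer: 301862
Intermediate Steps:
f(r) = 9*r
W = 20
A(s) = -184 (A(s) = -4 + 20*(9*(-1)) = -4 + 20*(-9) = -4 - 180 = -184)
E(y, b) = 368 (E(y, b) = (-1 - 1*1)*(-184) = (-1 - 1)*(-184) = -2*(-184) = 368)
819*E(-25, 28/24) + (181 + 289) = 819*368 + (181 + 289) = 301392 + 470 = 301862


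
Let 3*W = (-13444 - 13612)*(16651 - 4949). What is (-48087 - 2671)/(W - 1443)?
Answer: 152274/316613641 ≈ 0.00048095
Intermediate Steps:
W = -316609312/3 (W = ((-13444 - 13612)*(16651 - 4949))/3 = (-27056*11702)/3 = (⅓)*(-316609312) = -316609312/3 ≈ -1.0554e+8)
(-48087 - 2671)/(W - 1443) = (-48087 - 2671)/(-316609312/3 - 1443) = -50758/(-316613641/3) = -50758*(-3/316613641) = 152274/316613641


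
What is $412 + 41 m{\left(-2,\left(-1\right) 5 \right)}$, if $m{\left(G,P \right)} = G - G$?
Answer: $412$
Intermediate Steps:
$m{\left(G,P \right)} = 0$
$412 + 41 m{\left(-2,\left(-1\right) 5 \right)} = 412 + 41 \cdot 0 = 412 + 0 = 412$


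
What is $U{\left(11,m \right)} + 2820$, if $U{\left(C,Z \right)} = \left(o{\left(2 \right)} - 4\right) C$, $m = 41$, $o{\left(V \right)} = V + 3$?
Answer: $2831$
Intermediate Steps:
$o{\left(V \right)} = 3 + V$
$U{\left(C,Z \right)} = C$ ($U{\left(C,Z \right)} = \left(\left(3 + 2\right) - 4\right) C = \left(5 - 4\right) C = 1 C = C$)
$U{\left(11,m \right)} + 2820 = 11 + 2820 = 2831$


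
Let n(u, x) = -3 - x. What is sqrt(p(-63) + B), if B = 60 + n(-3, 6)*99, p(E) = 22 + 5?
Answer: 2*I*sqrt(201) ≈ 28.355*I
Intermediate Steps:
p(E) = 27
B = -831 (B = 60 + (-3 - 1*6)*99 = 60 + (-3 - 6)*99 = 60 - 9*99 = 60 - 891 = -831)
sqrt(p(-63) + B) = sqrt(27 - 831) = sqrt(-804) = 2*I*sqrt(201)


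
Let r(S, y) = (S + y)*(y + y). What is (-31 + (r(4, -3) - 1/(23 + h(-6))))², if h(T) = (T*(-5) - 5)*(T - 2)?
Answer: 42876304/31329 ≈ 1368.6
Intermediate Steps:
h(T) = (-5 - 5*T)*(-2 + T) (h(T) = (-5*T - 5)*(-2 + T) = (-5 - 5*T)*(-2 + T))
r(S, y) = 2*y*(S + y) (r(S, y) = (S + y)*(2*y) = 2*y*(S + y))
(-31 + (r(4, -3) - 1/(23 + h(-6))))² = (-31 + (2*(-3)*(4 - 3) - 1/(23 + (10 - 5*(-6)² + 5*(-6)))))² = (-31 + (2*(-3)*1 - 1/(23 + (10 - 5*36 - 30))))² = (-31 + (-6 - 1/(23 + (10 - 180 - 30))))² = (-31 + (-6 - 1/(23 - 200)))² = (-31 + (-6 - 1/(-177)))² = (-31 + (-6 - 1*(-1/177)))² = (-31 + (-6 + 1/177))² = (-31 - 1061/177)² = (-6548/177)² = 42876304/31329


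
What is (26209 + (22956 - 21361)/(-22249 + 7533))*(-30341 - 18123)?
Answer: -359463125668/283 ≈ -1.2702e+9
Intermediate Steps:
(26209 + (22956 - 21361)/(-22249 + 7533))*(-30341 - 18123) = (26209 + 1595/(-14716))*(-48464) = (26209 + 1595*(-1/14716))*(-48464) = (26209 - 1595/14716)*(-48464) = (385690049/14716)*(-48464) = -359463125668/283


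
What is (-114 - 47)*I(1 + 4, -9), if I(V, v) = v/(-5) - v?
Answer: -8694/5 ≈ -1738.8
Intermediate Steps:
I(V, v) = -6*v/5 (I(V, v) = v*(-1/5) - v = -v/5 - v = -6*v/5)
(-114 - 47)*I(1 + 4, -9) = (-114 - 47)*(-6/5*(-9)) = -161*54/5 = -8694/5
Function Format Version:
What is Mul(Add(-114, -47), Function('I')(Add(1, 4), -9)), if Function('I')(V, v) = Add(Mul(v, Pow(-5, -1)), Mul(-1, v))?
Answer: Rational(-8694, 5) ≈ -1738.8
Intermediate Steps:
Function('I')(V, v) = Mul(Rational(-6, 5), v) (Function('I')(V, v) = Add(Mul(v, Rational(-1, 5)), Mul(-1, v)) = Add(Mul(Rational(-1, 5), v), Mul(-1, v)) = Mul(Rational(-6, 5), v))
Mul(Add(-114, -47), Function('I')(Add(1, 4), -9)) = Mul(Add(-114, -47), Mul(Rational(-6, 5), -9)) = Mul(-161, Rational(54, 5)) = Rational(-8694, 5)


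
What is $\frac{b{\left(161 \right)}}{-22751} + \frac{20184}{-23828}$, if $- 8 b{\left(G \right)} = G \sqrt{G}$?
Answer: $- \frac{5046}{5957} + \frac{161 \sqrt{161}}{182008} \approx -0.83585$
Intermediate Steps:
$b{\left(G \right)} = - \frac{G^{\frac{3}{2}}}{8}$ ($b{\left(G \right)} = - \frac{G \sqrt{G}}{8} = - \frac{G^{\frac{3}{2}}}{8}$)
$\frac{b{\left(161 \right)}}{-22751} + \frac{20184}{-23828} = \frac{\left(- \frac{1}{8}\right) 161^{\frac{3}{2}}}{-22751} + \frac{20184}{-23828} = - \frac{161 \sqrt{161}}{8} \left(- \frac{1}{22751}\right) + 20184 \left(- \frac{1}{23828}\right) = - \frac{161 \sqrt{161}}{8} \left(- \frac{1}{22751}\right) - \frac{5046}{5957} = \frac{161 \sqrt{161}}{182008} - \frac{5046}{5957} = - \frac{5046}{5957} + \frac{161 \sqrt{161}}{182008}$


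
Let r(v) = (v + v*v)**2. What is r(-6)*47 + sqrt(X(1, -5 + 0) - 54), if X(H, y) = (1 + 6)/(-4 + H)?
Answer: 42300 + 13*I*sqrt(3)/3 ≈ 42300.0 + 7.5056*I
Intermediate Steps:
X(H, y) = 7/(-4 + H)
r(v) = (v + v**2)**2
r(-6)*47 + sqrt(X(1, -5 + 0) - 54) = ((-6)**2*(1 - 6)**2)*47 + sqrt(7/(-4 + 1) - 54) = (36*(-5)**2)*47 + sqrt(7/(-3) - 54) = (36*25)*47 + sqrt(7*(-1/3) - 54) = 900*47 + sqrt(-7/3 - 54) = 42300 + sqrt(-169/3) = 42300 + 13*I*sqrt(3)/3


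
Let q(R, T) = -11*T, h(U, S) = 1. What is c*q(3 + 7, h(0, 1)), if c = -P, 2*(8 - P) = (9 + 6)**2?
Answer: -2299/2 ≈ -1149.5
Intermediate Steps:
P = -209/2 (P = 8 - (9 + 6)**2/2 = 8 - 1/2*15**2 = 8 - 1/2*225 = 8 - 225/2 = -209/2 ≈ -104.50)
c = 209/2 (c = -1*(-209/2) = 209/2 ≈ 104.50)
c*q(3 + 7, h(0, 1)) = 209*(-11*1)/2 = (209/2)*(-11) = -2299/2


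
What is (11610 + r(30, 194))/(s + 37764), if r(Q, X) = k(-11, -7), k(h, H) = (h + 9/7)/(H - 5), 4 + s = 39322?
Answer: 243827/1618722 ≈ 0.15063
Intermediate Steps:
s = 39318 (s = -4 + 39322 = 39318)
k(h, H) = (9/7 + h)/(-5 + H) (k(h, H) = (h + 9*(⅐))/(-5 + H) = (h + 9/7)/(-5 + H) = (9/7 + h)/(-5 + H))
r(Q, X) = 17/21 (r(Q, X) = (9/7 - 11)/(-5 - 7) = -68/7/(-12) = -1/12*(-68/7) = 17/21)
(11610 + r(30, 194))/(s + 37764) = (11610 + 17/21)/(39318 + 37764) = (243827/21)/77082 = (243827/21)*(1/77082) = 243827/1618722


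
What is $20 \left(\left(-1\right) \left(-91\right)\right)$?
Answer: $1820$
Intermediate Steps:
$20 \left(\left(-1\right) \left(-91\right)\right) = 20 \cdot 91 = 1820$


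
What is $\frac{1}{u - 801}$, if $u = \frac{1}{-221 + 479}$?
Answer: $- \frac{258}{206657} \approx -0.0012484$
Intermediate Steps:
$u = \frac{1}{258} \approx 0.003876$
$\frac{1}{u - 801} = \frac{1}{\frac{1}{258} - 801} = \frac{1}{- \frac{206657}{258}} = - \frac{258}{206657}$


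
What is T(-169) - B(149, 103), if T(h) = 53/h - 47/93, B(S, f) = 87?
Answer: -1380251/15717 ≈ -87.819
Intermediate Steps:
T(h) = -47/93 + 53/h (T(h) = 53/h - 47*1/93 = 53/h - 47/93 = -47/93 + 53/h)
T(-169) - B(149, 103) = (-47/93 + 53/(-169)) - 1*87 = (-47/93 + 53*(-1/169)) - 87 = (-47/93 - 53/169) - 87 = -12872/15717 - 87 = -1380251/15717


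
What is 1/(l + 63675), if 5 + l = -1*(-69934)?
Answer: 1/133604 ≈ 7.4848e-6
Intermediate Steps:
l = 69929 (l = -5 - 1*(-69934) = -5 + 69934 = 69929)
1/(l + 63675) = 1/(69929 + 63675) = 1/133604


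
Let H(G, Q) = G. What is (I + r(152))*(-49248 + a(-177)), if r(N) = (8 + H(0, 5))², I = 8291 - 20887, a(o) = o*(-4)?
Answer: 608303280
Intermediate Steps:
a(o) = -4*o
I = -12596
r(N) = 64 (r(N) = (8 + 0)² = 8² = 64)
(I + r(152))*(-49248 + a(-177)) = (-12596 + 64)*(-49248 - 4*(-177)) = -12532*(-49248 + 708) = -12532*(-48540) = 608303280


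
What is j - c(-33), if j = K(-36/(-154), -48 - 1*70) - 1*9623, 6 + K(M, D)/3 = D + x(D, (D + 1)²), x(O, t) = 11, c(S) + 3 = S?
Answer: -9926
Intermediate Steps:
c(S) = -3 + S
K(M, D) = 15 + 3*D (K(M, D) = -18 + 3*(D + 11) = -18 + 3*(11 + D) = -18 + (33 + 3*D) = 15 + 3*D)
j = -9962 (j = (15 + 3*(-48 - 1*70)) - 1*9623 = (15 + 3*(-48 - 70)) - 9623 = (15 + 3*(-118)) - 9623 = (15 - 354) - 9623 = -339 - 9623 = -9962)
j - c(-33) = -9962 - (-3 - 33) = -9962 - 1*(-36) = -9962 + 36 = -9926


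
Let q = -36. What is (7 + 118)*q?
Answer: -4500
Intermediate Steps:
(7 + 118)*q = (7 + 118)*(-36) = 125*(-36) = -4500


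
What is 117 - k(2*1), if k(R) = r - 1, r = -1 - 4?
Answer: 123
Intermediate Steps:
r = -5
k(R) = -6 (k(R) = -5 - 1 = -6)
117 - k(2*1) = 117 - 1*(-6) = 117 + 6 = 123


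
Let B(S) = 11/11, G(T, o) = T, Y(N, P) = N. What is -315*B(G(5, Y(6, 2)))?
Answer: -315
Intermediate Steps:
B(S) = 1 (B(S) = 11*(1/11) = 1)
-315*B(G(5, Y(6, 2))) = -315*1 = -315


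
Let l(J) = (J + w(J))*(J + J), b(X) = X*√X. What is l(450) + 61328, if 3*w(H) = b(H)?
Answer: 466328 + 2025000*√2 ≈ 3.3301e+6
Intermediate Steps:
b(X) = X^(3/2)
w(H) = H^(3/2)/3
l(J) = 2*J*(J + J^(3/2)/3) (l(J) = (J + J^(3/2)/3)*(J + J) = (J + J^(3/2)/3)*(2*J) = 2*J*(J + J^(3/2)/3))
l(450) + 61328 = (⅔)*450*(450^(3/2) + 3*450) + 61328 = (⅔)*450*(6750*√2 + 1350) + 61328 = (⅔)*450*(1350 + 6750*√2) + 61328 = (405000 + 2025000*√2) + 61328 = 466328 + 2025000*√2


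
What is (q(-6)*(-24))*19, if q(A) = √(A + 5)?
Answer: -456*I ≈ -456.0*I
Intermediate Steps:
q(A) = √(5 + A)
(q(-6)*(-24))*19 = (√(5 - 6)*(-24))*19 = (√(-1)*(-24))*19 = (I*(-24))*19 = -24*I*19 = -456*I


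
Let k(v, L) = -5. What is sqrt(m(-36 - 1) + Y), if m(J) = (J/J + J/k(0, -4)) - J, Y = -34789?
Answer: 3*I*sqrt(96510)/5 ≈ 186.4*I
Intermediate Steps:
m(J) = 1 - 6*J/5 (m(J) = (J/J + J/(-5)) - J = (1 + J*(-1/5)) - J = (1 - J/5) - J = 1 - 6*J/5)
sqrt(m(-36 - 1) + Y) = sqrt((1 - 6*(-36 - 1)/5) - 34789) = sqrt((1 - 6/5*(-37)) - 34789) = sqrt((1 + 222/5) - 34789) = sqrt(227/5 - 34789) = sqrt(-173718/5) = 3*I*sqrt(96510)/5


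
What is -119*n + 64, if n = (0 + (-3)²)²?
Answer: -9575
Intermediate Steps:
n = 81 (n = (0 + 9)² = 9² = 81)
-119*n + 64 = -119*81 + 64 = -9639 + 64 = -9575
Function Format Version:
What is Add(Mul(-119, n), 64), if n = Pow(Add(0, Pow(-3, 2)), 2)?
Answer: -9575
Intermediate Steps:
n = 81 (n = Pow(Add(0, 9), 2) = Pow(9, 2) = 81)
Add(Mul(-119, n), 64) = Add(Mul(-119, 81), 64) = Add(-9639, 64) = -9575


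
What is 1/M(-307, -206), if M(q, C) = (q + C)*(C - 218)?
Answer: 1/217512 ≈ 4.5974e-6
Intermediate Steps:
M(q, C) = (-218 + C)*(C + q) (M(q, C) = (C + q)*(-218 + C) = (-218 + C)*(C + q))
1/M(-307, -206) = 1/((-206)² - 218*(-206) - 218*(-307) - 206*(-307)) = 1/(42436 + 44908 + 66926 + 63242) = 1/217512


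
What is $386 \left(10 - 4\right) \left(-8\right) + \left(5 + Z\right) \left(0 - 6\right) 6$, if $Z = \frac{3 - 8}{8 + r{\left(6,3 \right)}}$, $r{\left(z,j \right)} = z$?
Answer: $- \frac{130866}{7} \approx -18695.0$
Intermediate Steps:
$Z = - \frac{5}{14}$ ($Z = \frac{3 - 8}{8 + 6} = - \frac{5}{14} \approx -0.35714$)
$386 \left(10 - 4\right) \left(-8\right) + \left(5 + Z\right) \left(0 - 6\right) 6 = 386 \left(10 - 4\right) \left(-8\right) + \left(5 - \frac{5}{14}\right) \left(0 - 6\right) 6 = 386 \cdot 6 \left(-8\right) + \frac{65 \left(0 - 6\right) 6}{14} = 386 \left(-48\right) + \frac{65 \left(0 - 6\right) 6}{14} = -18528 + \frac{65 \left(\left(-6\right) 6\right)}{14} = -18528 + \frac{65}{14} \left(-36\right) = -18528 - \frac{1170}{7} = - \frac{130866}{7}$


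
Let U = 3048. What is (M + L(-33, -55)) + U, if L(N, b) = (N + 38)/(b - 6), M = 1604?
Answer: 283767/61 ≈ 4651.9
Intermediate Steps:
L(N, b) = (38 + N)/(-6 + b)
(M + L(-33, -55)) + U = (1604 + (38 - 33)/(-6 - 55)) + 3048 = (1604 + 5/(-61)) + 3048 = (1604 - 1/61*5) + 3048 = (1604 - 5/61) + 3048 = 97839/61 + 3048 = 283767/61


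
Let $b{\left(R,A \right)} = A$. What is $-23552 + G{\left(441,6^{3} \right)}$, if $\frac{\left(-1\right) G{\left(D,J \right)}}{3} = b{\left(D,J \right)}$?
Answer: $-24200$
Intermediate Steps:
$G{\left(D,J \right)} = - 3 J$
$-23552 + G{\left(441,6^{3} \right)} = -23552 - 3 \cdot 6^{3} = -23552 - 648 = -24200$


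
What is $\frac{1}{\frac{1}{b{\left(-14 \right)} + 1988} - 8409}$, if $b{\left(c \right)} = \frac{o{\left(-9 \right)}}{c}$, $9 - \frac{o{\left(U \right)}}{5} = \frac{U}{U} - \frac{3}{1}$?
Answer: $- \frac{27777}{233576779} \approx -0.00011892$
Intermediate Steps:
$o{\left(U \right)} = 55$ ($o{\left(U \right)} = 45 - 5 \left(\frac{U}{U} - \frac{3}{1}\right) = 45 - 5 \left(1 - 3\right) = 45 - -10 = 45 + 10 = 55$)
$b{\left(c \right)} = \frac{55}{c}$
$\frac{1}{\frac{1}{b{\left(-14 \right)} + 1988} - 8409} = \frac{1}{\frac{1}{\frac{55}{-14} + 1988} - 8409} = \frac{1}{\frac{1}{55 \left(- \frac{1}{14}\right) + 1988} - 8409} = \frac{1}{\frac{1}{- \frac{55}{14} + 1988} - 8409} = \frac{1}{\frac{1}{\frac{27777}{14}} - 8409} = \frac{1}{\frac{14}{27777} - 8409} = \frac{1}{- \frac{233576779}{27777}} = - \frac{27777}{233576779}$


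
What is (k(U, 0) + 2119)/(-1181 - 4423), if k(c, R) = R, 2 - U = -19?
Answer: -2119/5604 ≈ -0.37812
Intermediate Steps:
U = 21 (U = 2 - 1*(-19) = 2 + 19 = 21)
(k(U, 0) + 2119)/(-1181 - 4423) = (0 + 2119)/(-1181 - 4423) = 2119/(-5604) = 2119*(-1/5604) = -2119/5604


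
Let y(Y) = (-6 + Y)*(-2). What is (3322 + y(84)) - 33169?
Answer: -30003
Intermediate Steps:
y(Y) = 12 - 2*Y
(3322 + y(84)) - 33169 = (3322 + (12 - 2*84)) - 33169 = (3322 + (12 - 168)) - 33169 = (3322 - 156) - 33169 = 3166 - 33169 = -30003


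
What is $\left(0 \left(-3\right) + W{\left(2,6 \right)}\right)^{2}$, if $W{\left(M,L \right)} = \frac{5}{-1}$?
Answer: $25$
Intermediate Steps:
$W{\left(M,L \right)} = -5$ ($W{\left(M,L \right)} = 5 \left(-1\right) = -5$)
$\left(0 \left(-3\right) + W{\left(2,6 \right)}\right)^{2} = \left(0 \left(-3\right) - 5\right)^{2} = \left(0 - 5\right)^{2} = \left(-5\right)^{2} = 25$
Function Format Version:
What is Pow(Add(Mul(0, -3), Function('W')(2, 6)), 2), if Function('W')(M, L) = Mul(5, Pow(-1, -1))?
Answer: 25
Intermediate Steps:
Function('W')(M, L) = -5 (Function('W')(M, L) = Mul(5, -1) = -5)
Pow(Add(Mul(0, -3), Function('W')(2, 6)), 2) = Pow(Add(Mul(0, -3), -5), 2) = Pow(Add(0, -5), 2) = Pow(-5, 2) = 25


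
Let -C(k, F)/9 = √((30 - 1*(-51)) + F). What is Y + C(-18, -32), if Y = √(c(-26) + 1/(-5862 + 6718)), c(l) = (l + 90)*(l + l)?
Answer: -63 + I*√609636138/428 ≈ -63.0 + 57.689*I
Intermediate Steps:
C(k, F) = -9*√(81 + F) (C(k, F) = -9*√((30 - 1*(-51)) + F) = -9*√((30 + 51) + F) = -9*√(81 + F))
c(l) = 2*l*(90 + l) (c(l) = (90 + l)*(2*l) = 2*l*(90 + l))
Y = I*√609636138/428 (Y = √(2*(-26)*(90 - 26) + 1/(-5862 + 6718)) = √(2*(-26)*64 + 1/856) = √(-3328 + 1/856) = √(-2848767/856) = I*√609636138/428 ≈ 57.689*I)
Y + C(-18, -32) = I*√609636138/428 - 9*√(81 - 32) = I*√609636138/428 - 9*√49 = I*√609636138/428 - 9*7 = I*√609636138/428 - 63 = -63 + I*√609636138/428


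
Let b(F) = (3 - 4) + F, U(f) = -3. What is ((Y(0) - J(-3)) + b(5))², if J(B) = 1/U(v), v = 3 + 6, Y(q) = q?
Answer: 169/9 ≈ 18.778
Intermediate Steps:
v = 9
b(F) = -1 + F
J(B) = -⅓ (J(B) = 1/(-3) = -⅓)
((Y(0) - J(-3)) + b(5))² = ((0 - 1*(-⅓)) + (-1 + 5))² = ((0 + ⅓) + 4)² = (⅓ + 4)² = (13/3)² = 169/9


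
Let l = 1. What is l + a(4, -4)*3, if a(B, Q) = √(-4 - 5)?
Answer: 1 + 9*I ≈ 1.0 + 9.0*I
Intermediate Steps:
a(B, Q) = 3*I (a(B, Q) = √(-9) = 3*I)
l + a(4, -4)*3 = 1 + (3*I)*3 = 1 + 9*I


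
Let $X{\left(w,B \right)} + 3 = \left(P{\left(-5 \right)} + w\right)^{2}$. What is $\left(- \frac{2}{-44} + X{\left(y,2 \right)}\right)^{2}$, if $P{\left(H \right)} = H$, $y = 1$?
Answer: $\frac{82369}{484} \approx 170.18$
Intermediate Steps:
$X{\left(w,B \right)} = -3 + \left(-5 + w\right)^{2}$
$\left(- \frac{2}{-44} + X{\left(y,2 \right)}\right)^{2} = \left(- \frac{2}{-44} - \left(3 - \left(-5 + 1\right)^{2}\right)\right)^{2} = \left(\left(-2\right) \left(- \frac{1}{44}\right) - \left(3 - \left(-4\right)^{2}\right)\right)^{2} = \left(\frac{1}{22} + \left(-3 + 16\right)\right)^{2} = \left(\frac{1}{22} + 13\right)^{2} = \left(\frac{287}{22}\right)^{2} = \frac{82369}{484}$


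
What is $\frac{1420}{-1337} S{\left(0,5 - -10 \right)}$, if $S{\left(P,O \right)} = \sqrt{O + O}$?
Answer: $- \frac{1420 \sqrt{30}}{1337} \approx -5.8172$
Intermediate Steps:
$S{\left(P,O \right)} = \sqrt{2} \sqrt{O}$ ($S{\left(P,O \right)} = \sqrt{2 O} = \sqrt{2} \sqrt{O}$)
$\frac{1420}{-1337} S{\left(0,5 - -10 \right)} = \frac{1420}{-1337} \sqrt{2} \sqrt{5 - -10} = 1420 \left(- \frac{1}{1337}\right) \sqrt{2} \sqrt{5 + 10} = - \frac{1420 \sqrt{2} \sqrt{15}}{1337} = - \frac{1420 \sqrt{30}}{1337}$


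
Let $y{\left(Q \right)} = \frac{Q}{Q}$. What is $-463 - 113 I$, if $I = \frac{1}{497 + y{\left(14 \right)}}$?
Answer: $- \frac{230687}{498} \approx -463.23$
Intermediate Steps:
$y{\left(Q \right)} = 1$
$I = \frac{1}{498}$ ($I = \frac{1}{497 + 1} = \frac{1}{498} \approx 0.002008$)
$-463 - 113 I = -463 - \frac{113}{498} = - \frac{230687}{498}$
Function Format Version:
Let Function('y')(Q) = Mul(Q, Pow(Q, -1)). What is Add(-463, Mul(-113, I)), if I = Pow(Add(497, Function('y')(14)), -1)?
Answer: Rational(-230687, 498) ≈ -463.23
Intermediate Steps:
Function('y')(Q) = 1
I = Rational(1, 498) (I = Pow(Add(497, 1), -1) = Pow(498, -1) = Rational(1, 498) ≈ 0.0020080)
Add(-463, Mul(-113, I)) = Add(-463, Mul(-113, Rational(1, 498))) = Add(-463, Rational(-113, 498)) = Rational(-230687, 498)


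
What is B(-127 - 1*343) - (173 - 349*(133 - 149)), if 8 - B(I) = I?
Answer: -5279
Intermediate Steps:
B(I) = 8 - I
B(-127 - 1*343) - (173 - 349*(133 - 149)) = (8 - (-127 - 1*343)) - (173 - 349*(133 - 149)) = (8 - (-127 - 343)) - (173 - 349*(-16)) = (8 - 1*(-470)) - (173 + 5584) = (8 + 470) - 1*5757 = 478 - 5757 = -5279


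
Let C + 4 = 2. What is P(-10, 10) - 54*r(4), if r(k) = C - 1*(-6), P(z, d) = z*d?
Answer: -316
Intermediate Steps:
C = -2 (C = -4 + 2 = -2)
P(z, d) = d*z
r(k) = 4 (r(k) = -2 - 1*(-6) = -2 + 6 = 4)
P(-10, 10) - 54*r(4) = 10*(-10) - 54*4 = -100 - 216 = -316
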